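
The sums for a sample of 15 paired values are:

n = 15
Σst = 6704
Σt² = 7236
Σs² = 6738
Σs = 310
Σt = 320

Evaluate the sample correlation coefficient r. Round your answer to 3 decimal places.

r = (nΣst − ΣsΣt) / √[(nΣs² − (Σs)²)(nΣt² − (Σt)²)]
Numerator: 15×6704 − 310×320 = 1360
Denominator: √[(101070 − 96100)(108540 − 102400)] = √[4970 × 6140] = 5524.1108
r = 1360 / 5524.1108 ≈ 0.246

0.246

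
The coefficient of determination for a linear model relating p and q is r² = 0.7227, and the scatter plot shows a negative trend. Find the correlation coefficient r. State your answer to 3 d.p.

|r| = √0.7227 = 0.850
The association is negative, so r = −0.850.

-0.850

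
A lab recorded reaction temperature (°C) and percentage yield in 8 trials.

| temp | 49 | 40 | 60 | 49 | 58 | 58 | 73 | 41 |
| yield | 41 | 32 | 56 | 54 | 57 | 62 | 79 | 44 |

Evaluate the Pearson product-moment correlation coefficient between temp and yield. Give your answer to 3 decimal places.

0.933

n = 8, Σx = 428, Σy = 425, Σx² = 23740, Σy² = 24027, Σxy = 23768
nΣxy − ΣxΣy = 190144 − 181900 = 8244
nΣx² − (Σx)² = 189920 − 183184 = 6736; nΣy² − (Σy)² = 192216 − 180625 = 11591
r = 8244 / √(6736 × 11591) = 8244 / 8836.1177 ≈ 0.933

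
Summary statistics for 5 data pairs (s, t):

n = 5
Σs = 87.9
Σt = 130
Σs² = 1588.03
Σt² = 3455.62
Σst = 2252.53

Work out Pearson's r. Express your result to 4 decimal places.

-0.5781

r = (nΣst − ΣsΣt) / √[(nΣs² − (Σs)²)(nΣt² − (Σt)²)]
Numerator: 5×2252.53 − 87.9×130 = -164.35
Denominator: √[(7940.15 − 7726.41)(17278.1 − 16900)] = √[213.74 × 378.1] = 284.2800
r = -164.35 / 284.2800 ≈ -0.5781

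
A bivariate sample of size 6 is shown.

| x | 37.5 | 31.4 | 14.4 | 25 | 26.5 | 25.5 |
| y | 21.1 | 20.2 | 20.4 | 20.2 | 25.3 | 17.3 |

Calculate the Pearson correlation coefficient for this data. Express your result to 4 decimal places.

n = 6, Σx = 160.3, Σy = 124.5, Σx² = 4577.07, Σy² = 2616.83, Σxy = 3335.89
nΣxy − ΣxΣy = 20015.34 − 19957.35 = 57.99
nΣx² − (Σx)² = 27462.42 − 25696.09 = 1766.33; nΣy² − (Σy)² = 15700.98 − 15500.25 = 200.73
r = 57.99 / √(1766.33 × 200.73) = 57.99 / 595.4456 ≈ 0.0974

0.0974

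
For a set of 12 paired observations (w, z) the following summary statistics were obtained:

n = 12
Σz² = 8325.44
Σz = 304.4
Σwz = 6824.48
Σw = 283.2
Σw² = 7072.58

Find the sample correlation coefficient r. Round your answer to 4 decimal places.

-0.7414

r = (nΣwz − ΣwΣz) / √[(nΣw² − (Σw)²)(nΣz² − (Σz)²)]
Numerator: 12×6824.48 − 283.2×304.4 = -4312.32
Denominator: √[(84870.96 − 80202.24)(99905.28 − 92659.36)] = √[4668.72 × 7245.92] = 5816.2850
r = -4312.32 / 5816.2850 ≈ -0.7414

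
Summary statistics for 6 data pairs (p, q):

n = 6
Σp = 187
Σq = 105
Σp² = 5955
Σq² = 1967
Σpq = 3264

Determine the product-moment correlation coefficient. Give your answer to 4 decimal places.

r = (nΣpq − ΣpΣq) / √[(nΣp² − (Σp)²)(nΣq² − (Σq)²)]
Numerator: 6×3264 − 187×105 = -51
Denominator: √[(35730 − 34969)(11802 − 11025)] = √[761 × 777] = 768.9584
r = -51 / 768.9584 ≈ -0.0663

-0.0663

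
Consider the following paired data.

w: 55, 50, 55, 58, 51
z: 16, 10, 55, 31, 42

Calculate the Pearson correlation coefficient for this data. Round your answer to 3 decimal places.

n = 5, Σw = 269, Σz = 154, Σw² = 14515, Σz² = 6106, Σwz = 8345
nΣwz − ΣwΣz = 41725 − 41426 = 299
nΣw² − (Σw)² = 72575 − 72361 = 214; nΣz² − (Σz)² = 30530 − 23716 = 6814
r = 299 / √(214 × 6814) = 299 / 1207.5579 ≈ 0.248

0.248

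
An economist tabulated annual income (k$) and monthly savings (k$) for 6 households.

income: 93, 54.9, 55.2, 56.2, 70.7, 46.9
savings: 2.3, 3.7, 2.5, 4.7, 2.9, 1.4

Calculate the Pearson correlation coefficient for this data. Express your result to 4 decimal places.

-0.0981

n = 6, Σx = 376.9, Σy = 17.5, Σx² = 25066.59, Σy² = 57.69, Σxy = 1089.86
nΣxy − ΣxΣy = 6539.16 − 6595.75 = -56.59
nΣx² − (Σx)² = 150399.54 − 142053.61 = 8345.93; nΣy² − (Σy)² = 346.14 − 306.25 = 39.89
r = -56.59 / √(8345.93 × 39.89) = -56.59 / 576.9915 ≈ -0.0981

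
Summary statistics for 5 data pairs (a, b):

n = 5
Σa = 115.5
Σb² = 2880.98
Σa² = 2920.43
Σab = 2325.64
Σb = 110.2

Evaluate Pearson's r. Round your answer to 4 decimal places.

-0.6512

r = (nΣab − ΣaΣb) / √[(nΣa² − (Σa)²)(nΣb² − (Σb)²)]
Numerator: 5×2325.64 − 115.5×110.2 = -1099.9
Denominator: √[(14602.15 − 13340.25)(14404.9 − 12144.04)] = √[1261.9 × 2260.86] = 1689.0764
r = -1099.9 / 1689.0764 ≈ -0.6512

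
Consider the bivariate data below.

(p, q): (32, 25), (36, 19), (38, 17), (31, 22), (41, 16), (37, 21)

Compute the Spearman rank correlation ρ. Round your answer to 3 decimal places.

Rank p: 2, 3, 5, 1, 6, 4
Rank q: 6, 3, 2, 5, 1, 4
d = rank(p) − rank(q): -4, 0, 3, -4, 5, 0; Σd² = 66
ρ = 1 − 6Σd² / [n(n²−1)] = 1 − 6×66 / (6×35) = 1 − 396/210 ≈ -0.886

-0.886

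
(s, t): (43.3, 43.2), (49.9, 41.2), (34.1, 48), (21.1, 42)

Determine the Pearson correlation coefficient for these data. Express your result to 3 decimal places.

-0.182

n = 4, Σs = 148.4, Σt = 174.4, Σs² = 5972.92, Σt² = 7631.68, Σst = 6449.44
nΣst − ΣsΣt = 25797.76 − 25880.96 = -83.2
nΣs² − (Σs)² = 23891.68 − 22022.56 = 1869.12; nΣt² − (Σt)² = 30526.72 − 30415.36 = 111.36
r = -83.2 / √(1869.12 × 111.36) = -83.2 / 456.2293 ≈ -0.182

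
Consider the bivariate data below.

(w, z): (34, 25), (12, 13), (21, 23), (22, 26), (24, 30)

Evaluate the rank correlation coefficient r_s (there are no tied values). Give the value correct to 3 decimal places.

Rank w: 5, 1, 2, 3, 4
Rank z: 3, 1, 2, 4, 5
d = rank(w) − rank(z): 2, 0, 0, -1, -1; Σd² = 6
ρ = 1 − 6Σd² / [n(n²−1)] = 1 − 6×6 / (5×24) = 1 − 36/120 ≈ 0.700

0.700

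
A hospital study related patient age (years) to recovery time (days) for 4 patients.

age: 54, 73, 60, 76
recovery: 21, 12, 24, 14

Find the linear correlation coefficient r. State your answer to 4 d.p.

-0.8649

n = 4, Σx = 263, Σy = 71, Σx² = 17621, Σy² = 1357, Σxy = 4514
nΣxy − ΣxΣy = 18056 − 18673 = -617
nΣx² − (Σx)² = 70484 − 69169 = 1315; nΣy² − (Σy)² = 5428 − 5041 = 387
r = -617 / √(1315 × 387) = -617 / 713.3758 ≈ -0.8649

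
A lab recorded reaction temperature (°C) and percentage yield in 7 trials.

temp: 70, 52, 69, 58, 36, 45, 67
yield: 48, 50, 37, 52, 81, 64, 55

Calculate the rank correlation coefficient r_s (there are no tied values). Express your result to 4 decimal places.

Rank temp: 7, 3, 6, 4, 1, 2, 5
Rank yield: 2, 3, 1, 4, 7, 6, 5
d = rank(temp) − rank(yield): 5, 0, 5, 0, -6, -4, 0; Σd² = 102
ρ = 1 − 6Σd² / [n(n²−1)] = 1 − 6×102 / (7×48) = 1 − 612/336 ≈ -0.8214

-0.8214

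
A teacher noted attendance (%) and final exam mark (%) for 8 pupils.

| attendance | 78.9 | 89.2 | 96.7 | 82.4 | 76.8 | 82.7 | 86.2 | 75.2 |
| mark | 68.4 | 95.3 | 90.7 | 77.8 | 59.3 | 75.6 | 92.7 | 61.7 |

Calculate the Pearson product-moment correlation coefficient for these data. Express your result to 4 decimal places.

0.8779

n = 8, Σx = 668.1, Σy = 621.5, Σx² = 56145.51, Σy² = 49672.01, Σxy = 52515.87
nΣxy − ΣxΣy = 420126.96 − 415224.15 = 4902.81
nΣx² − (Σx)² = 449164.08 − 446357.61 = 2806.47; nΣy² − (Σy)² = 397376.08 − 386262.25 = 11113.83
r = 4902.81 / √(2806.47 × 11113.83) = 4902.81 / 5584.8572 ≈ 0.8779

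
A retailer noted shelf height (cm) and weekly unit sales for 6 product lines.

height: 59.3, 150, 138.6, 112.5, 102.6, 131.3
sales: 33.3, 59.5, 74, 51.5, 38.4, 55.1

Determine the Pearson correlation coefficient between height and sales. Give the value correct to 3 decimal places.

0.852

n = 6, Σx = 694.3, Σy = 311.8, Σx² = 85649.15, Σy² = 17287.96, Σxy = 38124.31
nΣxy − ΣxΣy = 228745.86 − 216482.74 = 12263.12
nΣx² − (Σx)² = 513894.9 − 482052.49 = 31842.41; nΣy² − (Σy)² = 103727.76 − 97219.24 = 6508.52
r = 12263.12 / √(31842.41 × 6508.52) = 12263.12 / 14396.0745 ≈ 0.852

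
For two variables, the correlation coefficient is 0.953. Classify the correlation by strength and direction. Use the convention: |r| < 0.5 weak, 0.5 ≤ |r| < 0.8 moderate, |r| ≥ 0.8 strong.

strong positive

r = 0.953 > 0 so the relationship is positive.
|r| = 0.953, which falls in the strong range.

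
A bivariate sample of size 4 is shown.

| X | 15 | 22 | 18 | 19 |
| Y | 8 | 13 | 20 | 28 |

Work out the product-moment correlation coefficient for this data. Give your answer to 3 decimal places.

0.286

n = 4, ΣX = 74, ΣY = 69, ΣX² = 1394, ΣY² = 1417, ΣXY = 1298
nΣXY − ΣXΣY = 5192 − 5106 = 86
nΣX² − (ΣX)² = 5576 − 5476 = 100; nΣY² − (ΣY)² = 5668 − 4761 = 907
r = 86 / √(100 × 907) = 86 / 301.1644 ≈ 0.286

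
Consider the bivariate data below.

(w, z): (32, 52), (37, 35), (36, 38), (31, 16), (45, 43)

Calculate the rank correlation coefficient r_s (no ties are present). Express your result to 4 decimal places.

0.3000

Rank w: 2, 4, 3, 1, 5
Rank z: 5, 2, 3, 1, 4
d = rank(w) − rank(z): -3, 2, 0, 0, 1; Σd² = 14
ρ = 1 − 6Σd² / [n(n²−1)] = 1 − 6×14 / (5×24) = 1 − 84/120 ≈ 0.3000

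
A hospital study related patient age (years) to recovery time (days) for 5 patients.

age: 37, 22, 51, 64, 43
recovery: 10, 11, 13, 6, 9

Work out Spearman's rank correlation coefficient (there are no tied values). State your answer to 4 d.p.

Rank age: 2, 1, 4, 5, 3
Rank recovery: 3, 4, 5, 1, 2
d = rank(age) − rank(recovery): -1, -3, -1, 4, 1; Σd² = 28
ρ = 1 − 6Σd² / [n(n²−1)] = 1 − 6×28 / (5×24) = 1 − 168/120 ≈ -0.4000

-0.4000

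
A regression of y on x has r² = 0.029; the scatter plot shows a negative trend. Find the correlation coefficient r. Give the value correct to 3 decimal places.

-0.170

|r| = √0.029 = 0.170
The association is negative, so r = −0.170.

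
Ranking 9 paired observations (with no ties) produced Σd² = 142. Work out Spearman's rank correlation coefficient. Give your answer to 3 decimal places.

ρ = 1 − 6Σd² / [n(n²−1)] = 1 − 6×142 / (9×80)
  = 1 − 852/720 = 1 − 1.1833 ≈ -0.183

-0.183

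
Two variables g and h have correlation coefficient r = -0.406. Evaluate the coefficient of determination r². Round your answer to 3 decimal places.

0.165

r² = (-0.406)² = 0.165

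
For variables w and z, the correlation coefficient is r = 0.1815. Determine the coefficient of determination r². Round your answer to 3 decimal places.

r² = (0.1815)² = 0.033

0.033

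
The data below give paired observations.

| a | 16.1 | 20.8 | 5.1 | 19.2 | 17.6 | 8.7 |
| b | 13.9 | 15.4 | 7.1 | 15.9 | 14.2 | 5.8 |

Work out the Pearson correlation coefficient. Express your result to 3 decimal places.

n = 6, Σa = 87.5, Σb = 72.3, Σa² = 1471.95, Σb² = 968.87, Σab = 1185.98
nΣab − ΣaΣb = 7115.88 − 6326.25 = 789.63
nΣa² − (Σa)² = 8831.7 − 7656.25 = 1175.45; nΣb² − (Σb)² = 5813.22 − 5227.29 = 585.93
r = 789.63 / √(1175.45 × 585.93) = 789.63 / 829.8984 ≈ 0.951

0.951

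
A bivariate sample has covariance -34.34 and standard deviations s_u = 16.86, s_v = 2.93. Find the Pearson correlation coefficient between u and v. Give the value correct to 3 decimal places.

-0.695

r = Cov(u,v) / (s_u · s_v) = -34.34 / (16.86 × 2.93)
  = -34.34 / 49.3998 ≈ -0.695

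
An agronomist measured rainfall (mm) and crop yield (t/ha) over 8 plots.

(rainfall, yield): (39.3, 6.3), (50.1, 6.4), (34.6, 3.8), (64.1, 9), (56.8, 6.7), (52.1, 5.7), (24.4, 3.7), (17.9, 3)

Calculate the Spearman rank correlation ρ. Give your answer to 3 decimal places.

0.929

Rank rainfall: 4, 5, 3, 8, 7, 6, 2, 1
Rank yield: 5, 6, 3, 8, 7, 4, 2, 1
d = rank(rainfall) − rank(yield): -1, -1, 0, 0, 0, 2, 0, 0; Σd² = 6
ρ = 1 − 6Σd² / [n(n²−1)] = 1 − 6×6 / (8×63) = 1 − 36/504 ≈ 0.929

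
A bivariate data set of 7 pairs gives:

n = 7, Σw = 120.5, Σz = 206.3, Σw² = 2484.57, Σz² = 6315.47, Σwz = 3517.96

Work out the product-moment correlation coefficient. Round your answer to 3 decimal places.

-0.107

r = (nΣwz − ΣwΣz) / √[(nΣw² − (Σw)²)(nΣz² − (Σz)²)]
Numerator: 7×3517.96 − 120.5×206.3 = -233.43
Denominator: √[(17391.99 − 14520.25)(44208.29 − 42559.69)] = √[2871.74 × 1648.6] = 2175.8563
r = -233.43 / 2175.8563 ≈ -0.107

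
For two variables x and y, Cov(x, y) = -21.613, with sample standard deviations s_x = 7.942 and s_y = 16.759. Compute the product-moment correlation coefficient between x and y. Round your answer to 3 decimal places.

-0.162

r = Cov(x,y) / (s_x · s_y) = -21.613 / (7.942 × 16.759)
  = -21.613 / 133.1000 ≈ -0.162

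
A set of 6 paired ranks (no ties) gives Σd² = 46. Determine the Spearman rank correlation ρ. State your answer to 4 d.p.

-0.3143

ρ = 1 − 6Σd² / [n(n²−1)] = 1 − 6×46 / (6×35)
  = 1 − 276/210 = 1 − 1.31429 ≈ -0.3143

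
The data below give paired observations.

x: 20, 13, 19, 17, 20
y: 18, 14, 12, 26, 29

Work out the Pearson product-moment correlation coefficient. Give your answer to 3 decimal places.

0.340

n = 5, Σx = 89, Σy = 99, Σx² = 1619, Σy² = 2181, Σxy = 1792
nΣxy − ΣxΣy = 8960 − 8811 = 149
nΣx² − (Σx)² = 8095 − 7921 = 174; nΣy² − (Σy)² = 10905 − 9801 = 1104
r = 149 / √(174 × 1104) = 149 / 438.2876 ≈ 0.340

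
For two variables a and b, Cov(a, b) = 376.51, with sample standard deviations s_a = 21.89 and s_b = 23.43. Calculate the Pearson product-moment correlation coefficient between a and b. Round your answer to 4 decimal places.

0.7341

r = Cov(a,b) / (s_a · s_b) = 376.51 / (21.89 × 23.43)
  = 376.51 / 512.8827 ≈ 0.7341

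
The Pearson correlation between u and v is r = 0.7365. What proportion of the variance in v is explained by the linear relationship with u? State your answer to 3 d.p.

r² = (0.7365)² = 0.542

0.542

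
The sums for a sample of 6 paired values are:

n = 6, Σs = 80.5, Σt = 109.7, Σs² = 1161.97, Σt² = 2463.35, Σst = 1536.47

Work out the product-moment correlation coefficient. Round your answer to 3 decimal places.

0.334

r = (nΣst − ΣsΣt) / √[(nΣs² − (Σs)²)(nΣt² − (Σt)²)]
Numerator: 6×1536.47 − 80.5×109.7 = 387.97
Denominator: √[(6971.82 − 6480.25)(14780.1 − 12034.09)] = √[491.57 × 2746.01] = 1161.8331
r = 387.97 / 1161.8331 ≈ 0.334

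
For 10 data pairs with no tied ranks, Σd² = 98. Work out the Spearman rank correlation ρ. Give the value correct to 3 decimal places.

0.406

ρ = 1 − 6Σd² / [n(n²−1)] = 1 − 6×98 / (10×99)
  = 1 − 588/990 = 1 − 0.5939 ≈ 0.406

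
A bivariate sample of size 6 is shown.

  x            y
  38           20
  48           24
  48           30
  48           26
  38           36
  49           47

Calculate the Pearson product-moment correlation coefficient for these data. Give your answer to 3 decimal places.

0.257

n = 6, Σx = 269, Σy = 183, Σx² = 12201, Σy² = 6057, Σxy = 8271
nΣxy − ΣxΣy = 49626 − 49227 = 399
nΣx² − (Σx)² = 73206 − 72361 = 845; nΣy² − (Σy)² = 36342 − 33489 = 2853
r = 399 / √(845 × 2853) = 399 / 1552.6703 ≈ 0.257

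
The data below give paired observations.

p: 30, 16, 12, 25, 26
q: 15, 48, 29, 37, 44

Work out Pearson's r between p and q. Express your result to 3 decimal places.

-0.347

n = 5, Σp = 109, Σq = 173, Σp² = 2601, Σq² = 6675, Σpq = 3635
nΣpq − ΣpΣq = 18175 − 18857 = -682
nΣp² − (Σp)² = 13005 − 11881 = 1124; nΣq² − (Σq)² = 33375 − 29929 = 3446
r = -682 / √(1124 × 3446) = -682 / 1968.0711 ≈ -0.347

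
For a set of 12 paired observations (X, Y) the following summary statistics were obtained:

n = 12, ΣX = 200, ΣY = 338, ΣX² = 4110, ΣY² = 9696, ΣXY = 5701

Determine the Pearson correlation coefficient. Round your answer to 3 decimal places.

0.183

r = (nΣXY − ΣXΣY) / √[(nΣX² − (ΣX)²)(nΣY² − (ΣY)²)]
Numerator: 12×5701 − 200×338 = 812
Denominator: √[(49320 − 40000)(116352 − 114244)] = √[9320 × 2108] = 4432.4440
r = 812 / 4432.4440 ≈ 0.183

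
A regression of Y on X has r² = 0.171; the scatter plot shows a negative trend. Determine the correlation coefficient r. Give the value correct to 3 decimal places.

|r| = √0.171 = 0.414
The association is negative, so r = −0.414.

-0.414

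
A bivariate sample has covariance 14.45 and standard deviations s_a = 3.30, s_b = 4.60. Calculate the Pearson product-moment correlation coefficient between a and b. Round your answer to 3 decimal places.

r = Cov(a,b) / (s_a · s_b) = 14.45 / (3.30 × 4.60)
  = 14.45 / 15.1800 ≈ 0.952

0.952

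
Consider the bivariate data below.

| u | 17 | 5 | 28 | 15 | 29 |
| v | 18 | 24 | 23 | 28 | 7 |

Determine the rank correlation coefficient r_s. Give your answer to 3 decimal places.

Rank u: 3, 1, 4, 2, 5
Rank v: 2, 4, 3, 5, 1
d = rank(u) − rank(v): 1, -3, 1, -3, 4; Σd² = 36
ρ = 1 − 6Σd² / [n(n²−1)] = 1 − 6×36 / (5×24) = 1 − 216/120 ≈ -0.800

-0.800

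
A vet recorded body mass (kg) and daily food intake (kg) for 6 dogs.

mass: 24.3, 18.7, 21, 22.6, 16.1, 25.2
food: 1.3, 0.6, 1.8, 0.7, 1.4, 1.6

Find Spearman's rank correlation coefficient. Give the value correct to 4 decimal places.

0.2000

Rank mass: 5, 2, 3, 4, 1, 6
Rank food: 3, 1, 6, 2, 4, 5
d = rank(mass) − rank(food): 2, 1, -3, 2, -3, 1; Σd² = 28
ρ = 1 − 6Σd² / [n(n²−1)] = 1 − 6×28 / (6×35) = 1 − 168/210 ≈ 0.2000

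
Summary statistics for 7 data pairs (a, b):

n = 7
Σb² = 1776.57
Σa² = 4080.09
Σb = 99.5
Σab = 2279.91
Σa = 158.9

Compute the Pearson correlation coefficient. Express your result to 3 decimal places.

r = (nΣab − ΣaΣb) / √[(nΣa² − (Σa)²)(nΣb² − (Σb)²)]
Numerator: 7×2279.91 − 158.9×99.5 = 148.82
Denominator: √[(28560.63 − 25249.21)(12435.99 − 9900.25)] = √[3311.42 × 2535.74] = 2897.7405
r = 148.82 / 2897.7405 ≈ 0.051

0.051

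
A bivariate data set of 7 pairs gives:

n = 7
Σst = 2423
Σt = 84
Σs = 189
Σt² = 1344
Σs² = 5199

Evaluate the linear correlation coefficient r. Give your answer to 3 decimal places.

r = (nΣst − ΣsΣt) / √[(nΣs² − (Σs)²)(nΣt² − (Σt)²)]
Numerator: 7×2423 − 189×84 = 1085
Denominator: √[(36393 − 35721)(9408 − 7056)] = √[672 × 2352] = 1257.1969
r = 1085 / 1257.1969 ≈ 0.863

0.863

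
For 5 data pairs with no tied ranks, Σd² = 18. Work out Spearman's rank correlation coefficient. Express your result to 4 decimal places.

0.1000

ρ = 1 − 6Σd² / [n(n²−1)] = 1 − 6×18 / (5×24)
  = 1 − 108/120 = 1 − 0.90000 ≈ 0.1000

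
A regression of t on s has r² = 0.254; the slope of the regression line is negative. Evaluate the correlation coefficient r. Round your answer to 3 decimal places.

-0.504

|r| = √0.254 = 0.504
The association is negative, so r = −0.504.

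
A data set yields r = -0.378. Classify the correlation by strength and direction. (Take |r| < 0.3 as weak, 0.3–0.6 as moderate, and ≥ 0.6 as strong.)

r = -0.378 < 0 so the relationship is negative.
|r| = 0.378, which falls in the moderate range.

moderate negative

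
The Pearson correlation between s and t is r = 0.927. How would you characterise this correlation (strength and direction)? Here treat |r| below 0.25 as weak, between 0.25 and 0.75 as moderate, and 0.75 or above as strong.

strong positive

r = 0.927 > 0 so the relationship is positive.
|r| = 0.927, which falls in the strong range.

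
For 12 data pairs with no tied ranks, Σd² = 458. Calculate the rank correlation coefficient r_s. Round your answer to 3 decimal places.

-0.601

ρ = 1 − 6Σd² / [n(n²−1)] = 1 − 6×458 / (12×143)
  = 1 − 2748/1716 = 1 − 1.6014 ≈ -0.601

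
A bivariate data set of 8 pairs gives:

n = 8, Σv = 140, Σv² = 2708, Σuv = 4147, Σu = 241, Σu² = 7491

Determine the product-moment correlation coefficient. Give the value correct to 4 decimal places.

-0.2889

r = (nΣuv − ΣuΣv) / √[(nΣu² − (Σu)²)(nΣv² − (Σv)²)]
Numerator: 8×4147 − 241×140 = -564
Denominator: √[(59928 − 58081)(21664 − 19600)] = √[1847 × 2064] = 1952.4876
r = -564 / 1952.4876 ≈ -0.2889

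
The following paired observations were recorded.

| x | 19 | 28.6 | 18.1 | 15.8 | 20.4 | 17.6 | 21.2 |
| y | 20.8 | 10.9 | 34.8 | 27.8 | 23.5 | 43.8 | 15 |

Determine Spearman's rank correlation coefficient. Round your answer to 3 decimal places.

-0.857

Rank x: 4, 7, 3, 1, 5, 2, 6
Rank y: 3, 1, 6, 5, 4, 7, 2
d = rank(x) − rank(y): 1, 6, -3, -4, 1, -5, 4; Σd² = 104
ρ = 1 − 6Σd² / [n(n²−1)] = 1 − 6×104 / (7×48) = 1 − 624/336 ≈ -0.857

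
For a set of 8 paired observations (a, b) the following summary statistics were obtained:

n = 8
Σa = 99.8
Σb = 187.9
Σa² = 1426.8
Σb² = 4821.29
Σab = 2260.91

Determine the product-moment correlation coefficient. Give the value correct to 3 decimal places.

r = (nΣab − ΣaΣb) / √[(nΣa² − (Σa)²)(nΣb² − (Σb)²)]
Numerator: 8×2260.91 − 99.8×187.9 = -665.14
Denominator: √[(11414.4 − 9960.04)(38570.32 − 35306.41)] = √[1454.36 × 3263.91] = 2178.7382
r = -665.14 / 2178.7382 ≈ -0.305

-0.305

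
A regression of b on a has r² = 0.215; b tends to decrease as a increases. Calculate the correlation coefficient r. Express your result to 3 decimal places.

|r| = √0.215 = 0.464
The association is negative, so r = −0.464.

-0.464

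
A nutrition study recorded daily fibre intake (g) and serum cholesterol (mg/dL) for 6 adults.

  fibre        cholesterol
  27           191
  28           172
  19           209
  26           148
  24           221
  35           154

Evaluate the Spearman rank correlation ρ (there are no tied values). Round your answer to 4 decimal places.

-0.6000

Rank fibre: 4, 5, 1, 3, 2, 6
Rank cholesterol: 4, 3, 5, 1, 6, 2
d = rank(fibre) − rank(cholesterol): 0, 2, -4, 2, -4, 4; Σd² = 56
ρ = 1 − 6Σd² / [n(n²−1)] = 1 − 6×56 / (6×35) = 1 − 336/210 ≈ -0.6000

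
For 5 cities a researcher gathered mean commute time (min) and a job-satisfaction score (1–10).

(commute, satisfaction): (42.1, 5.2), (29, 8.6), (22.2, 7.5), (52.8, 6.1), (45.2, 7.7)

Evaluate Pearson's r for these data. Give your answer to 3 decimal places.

n = 5, Σx = 191.3, Σy = 35.1, Σx² = 7937.13, Σy² = 253.75, Σxy = 1304.94
nΣxy − ΣxΣy = 6524.7 − 6714.63 = -189.93
nΣx² − (Σx)² = 39685.65 − 36595.69 = 3089.96; nΣy² − (Σy)² = 1268.75 − 1232.01 = 36.74
r = -189.93 / √(3089.96 × 36.74) = -189.93 / 336.9349 ≈ -0.564

-0.564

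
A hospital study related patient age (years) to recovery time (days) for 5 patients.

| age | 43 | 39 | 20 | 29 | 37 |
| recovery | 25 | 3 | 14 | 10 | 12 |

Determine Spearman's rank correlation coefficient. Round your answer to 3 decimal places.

0.100

Rank age: 5, 4, 1, 2, 3
Rank recovery: 5, 1, 4, 2, 3
d = rank(age) − rank(recovery): 0, 3, -3, 0, 0; Σd² = 18
ρ = 1 − 6Σd² / [n(n²−1)] = 1 − 6×18 / (5×24) = 1 − 108/120 ≈ 0.100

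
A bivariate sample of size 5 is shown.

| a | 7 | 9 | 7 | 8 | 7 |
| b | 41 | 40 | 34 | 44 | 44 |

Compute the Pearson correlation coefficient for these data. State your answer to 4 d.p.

0.1500

n = 5, Σa = 38, Σb = 203, Σa² = 292, Σb² = 8309, Σab = 1545
nΣab − ΣaΣb = 7725 − 7714 = 11
nΣa² − (Σa)² = 1460 − 1444 = 16; nΣb² − (Σb)² = 41545 − 41209 = 336
r = 11 / √(16 × 336) = 11 / 73.3212 ≈ 0.1500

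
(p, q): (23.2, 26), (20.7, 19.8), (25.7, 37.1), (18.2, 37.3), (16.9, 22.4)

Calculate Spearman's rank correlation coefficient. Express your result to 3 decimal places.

Rank p: 4, 3, 5, 2, 1
Rank q: 3, 1, 4, 5, 2
d = rank(p) − rank(q): 1, 2, 1, -3, -1; Σd² = 16
ρ = 1 − 6Σd² / [n(n²−1)] = 1 − 6×16 / (5×24) = 1 − 96/120 ≈ 0.200

0.200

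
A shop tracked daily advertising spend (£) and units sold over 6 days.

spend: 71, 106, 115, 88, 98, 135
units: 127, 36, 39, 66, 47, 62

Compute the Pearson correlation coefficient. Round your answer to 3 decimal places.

n = 6, Σx = 613, Σy = 377, Σx² = 65075, Σy² = 29355, Σxy = 36102
nΣxy − ΣxΣy = 216612 − 231101 = -14489
nΣx² − (Σx)² = 390450 − 375769 = 14681; nΣy² − (Σy)² = 176130 − 142129 = 34001
r = -14489 / √(14681 × 34001) = -14489 / 22342.0832 ≈ -0.649

-0.649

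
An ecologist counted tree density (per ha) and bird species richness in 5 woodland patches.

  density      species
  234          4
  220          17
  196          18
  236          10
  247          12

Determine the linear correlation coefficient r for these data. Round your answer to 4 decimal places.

n = 5, Σx = 1133, Σy = 61, Σx² = 258277, Σy² = 873, Σxy = 13528
nΣxy − ΣxΣy = 67640 − 69113 = -1473
nΣx² − (Σx)² = 1291385 − 1283689 = 7696; nΣy² − (Σy)² = 4365 − 3721 = 644
r = -1473 / √(7696 × 644) = -1473 / 2226.2578 ≈ -0.6616

-0.6616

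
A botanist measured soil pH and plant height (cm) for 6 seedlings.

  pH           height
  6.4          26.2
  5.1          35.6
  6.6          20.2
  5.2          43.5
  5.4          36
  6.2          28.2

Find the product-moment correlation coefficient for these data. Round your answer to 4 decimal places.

n = 6, Σx = 34.9, Σy = 189.7, Σx² = 205.17, Σy² = 6345.33, Σxy = 1078
nΣxy − ΣxΣy = 6468 − 6620.53 = -152.53
nΣx² − (Σx)² = 1231.02 − 1218.01 = 13.01; nΣy² − (Σy)² = 38071.98 − 35986.09 = 2085.89
r = -152.53 / √(13.01 × 2085.89) = -152.53 / 164.7344 ≈ -0.9259

-0.9259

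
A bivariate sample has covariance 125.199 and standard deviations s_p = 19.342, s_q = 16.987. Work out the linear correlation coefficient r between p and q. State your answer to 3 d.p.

0.381

r = Cov(p,q) / (s_p · s_q) = 125.199 / (19.342 × 16.987)
  = 125.199 / 328.5626 ≈ 0.381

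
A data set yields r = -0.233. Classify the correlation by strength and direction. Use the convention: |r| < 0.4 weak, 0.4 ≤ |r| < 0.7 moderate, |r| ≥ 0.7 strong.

r = -0.233 < 0 so the relationship is negative.
|r| = 0.233, which falls in the weak range.

weak negative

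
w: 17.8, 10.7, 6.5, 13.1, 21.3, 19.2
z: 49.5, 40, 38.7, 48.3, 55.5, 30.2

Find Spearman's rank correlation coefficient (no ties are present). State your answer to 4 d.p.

0.4286

Rank w: 4, 2, 1, 3, 6, 5
Rank z: 5, 3, 2, 4, 6, 1
d = rank(w) − rank(z): -1, -1, -1, -1, 0, 4; Σd² = 20
ρ = 1 − 6Σd² / [n(n²−1)] = 1 − 6×20 / (6×35) = 1 − 120/210 ≈ 0.4286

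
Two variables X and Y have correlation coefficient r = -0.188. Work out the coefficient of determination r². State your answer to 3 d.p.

r² = (-0.188)² = 0.035

0.035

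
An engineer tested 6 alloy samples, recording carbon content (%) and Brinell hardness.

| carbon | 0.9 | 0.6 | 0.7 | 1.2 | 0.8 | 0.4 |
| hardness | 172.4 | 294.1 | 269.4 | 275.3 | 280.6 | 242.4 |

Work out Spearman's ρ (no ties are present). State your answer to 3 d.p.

Rank carbon: 5, 2, 3, 6, 4, 1
Rank hardness: 1, 6, 3, 4, 5, 2
d = rank(carbon) − rank(hardness): 4, -4, 0, 2, -1, -1; Σd² = 38
ρ = 1 − 6Σd² / [n(n²−1)] = 1 − 6×38 / (6×35) = 1 − 228/210 ≈ -0.086

-0.086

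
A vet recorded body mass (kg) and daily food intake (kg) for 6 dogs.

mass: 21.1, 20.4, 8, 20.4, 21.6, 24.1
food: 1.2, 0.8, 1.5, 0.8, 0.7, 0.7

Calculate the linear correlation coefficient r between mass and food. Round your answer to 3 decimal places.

-0.846

n = 6, Σx = 115.6, Σy = 5.7, Σx² = 2388.9, Σy² = 5.95, Σxy = 101.95
nΣxy − ΣxΣy = 611.7 − 658.92 = -47.22
nΣx² − (Σx)² = 14333.4 − 13363.36 = 970.04; nΣy² − (Σy)² = 35.7 − 32.49 = 3.21
r = -47.22 / √(970.04 × 3.21) = -47.22 / 55.8017 ≈ -0.846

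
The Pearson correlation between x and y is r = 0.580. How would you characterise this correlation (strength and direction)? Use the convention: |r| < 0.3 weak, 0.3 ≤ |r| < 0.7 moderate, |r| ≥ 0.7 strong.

r = 0.580 > 0 so the relationship is positive.
|r| = 0.580, which falls in the moderate range.

moderate positive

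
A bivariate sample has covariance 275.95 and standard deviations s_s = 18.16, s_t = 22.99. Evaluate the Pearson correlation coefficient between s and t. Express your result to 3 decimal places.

0.661

r = Cov(s,t) / (s_s · s_t) = 275.95 / (18.16 × 22.99)
  = 275.95 / 417.4984 ≈ 0.661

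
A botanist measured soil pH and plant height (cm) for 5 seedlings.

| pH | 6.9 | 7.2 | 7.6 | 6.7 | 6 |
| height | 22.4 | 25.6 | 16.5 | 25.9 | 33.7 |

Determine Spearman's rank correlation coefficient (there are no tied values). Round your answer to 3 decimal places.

Rank pH: 3, 4, 5, 2, 1
Rank height: 2, 3, 1, 4, 5
d = rank(pH) − rank(height): 1, 1, 4, -2, -4; Σd² = 38
ρ = 1 − 6Σd² / [n(n²−1)] = 1 − 6×38 / (5×24) = 1 − 228/120 ≈ -0.900

-0.900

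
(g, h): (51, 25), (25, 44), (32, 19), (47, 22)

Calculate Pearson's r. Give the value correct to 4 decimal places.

n = 4, Σg = 155, Σh = 110, Σg² = 6459, Σh² = 3406, Σgh = 4017
nΣgh − ΣgΣh = 16068 − 17050 = -982
nΣg² − (Σg)² = 25836 − 24025 = 1811; nΣh² − (Σh)² = 13624 − 12100 = 1524
r = -982 / √(1811 × 1524) = -982 / 1661.3139 ≈ -0.5911

-0.5911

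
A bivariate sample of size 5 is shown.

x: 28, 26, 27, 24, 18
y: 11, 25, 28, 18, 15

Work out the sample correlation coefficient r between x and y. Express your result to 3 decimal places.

n = 5, Σx = 123, Σy = 97, Σx² = 3089, Σy² = 2079, Σxy = 2416
nΣxy − ΣxΣy = 12080 − 11931 = 149
nΣx² − (Σx)² = 15445 − 15129 = 316; nΣy² − (Σy)² = 10395 − 9409 = 986
r = 149 / √(316 × 986) = 149 / 558.1899 ≈ 0.267

0.267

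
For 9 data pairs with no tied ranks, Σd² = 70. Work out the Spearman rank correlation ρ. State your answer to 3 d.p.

0.417

ρ = 1 − 6Σd² / [n(n²−1)] = 1 − 6×70 / (9×80)
  = 1 − 420/720 = 1 − 0.5833 ≈ 0.417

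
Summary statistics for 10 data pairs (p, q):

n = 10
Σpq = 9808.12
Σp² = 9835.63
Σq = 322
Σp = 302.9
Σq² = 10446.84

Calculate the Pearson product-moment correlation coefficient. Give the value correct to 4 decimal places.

r = (nΣpq − ΣpΣq) / √[(nΣp² − (Σp)²)(nΣq² − (Σq)²)]
Numerator: 10×9808.12 − 302.9×322 = 547.4
Denominator: √[(98356.3 − 91748.41)(104468.4 − 103684)] = √[6607.89 × 784.4] = 2276.6706
r = 547.4 / 2276.6706 ≈ 0.2404

0.2404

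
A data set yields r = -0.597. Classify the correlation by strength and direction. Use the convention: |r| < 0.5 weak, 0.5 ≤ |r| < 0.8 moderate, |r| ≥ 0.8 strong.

r = -0.597 < 0 so the relationship is negative.
|r| = 0.597, which falls in the moderate range.

moderate negative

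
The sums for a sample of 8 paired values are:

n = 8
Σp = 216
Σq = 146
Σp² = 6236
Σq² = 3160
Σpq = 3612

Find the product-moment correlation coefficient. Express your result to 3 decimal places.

r = (nΣpq − ΣpΣq) / √[(nΣp² − (Σp)²)(nΣq² − (Σq)²)]
Numerator: 8×3612 − 216×146 = -2640
Denominator: √[(49888 − 46656)(25280 − 21316)] = √[3232 × 3964] = 3579.3363
r = -2640 / 3579.3363 ≈ -0.738

-0.738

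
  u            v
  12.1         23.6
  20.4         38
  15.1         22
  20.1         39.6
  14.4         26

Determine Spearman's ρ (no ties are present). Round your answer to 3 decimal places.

Rank u: 1, 5, 3, 4, 2
Rank v: 2, 4, 1, 5, 3
d = rank(u) − rank(v): -1, 1, 2, -1, -1; Σd² = 8
ρ = 1 − 6Σd² / [n(n²−1)] = 1 − 6×8 / (5×24) = 1 − 48/120 ≈ 0.600

0.600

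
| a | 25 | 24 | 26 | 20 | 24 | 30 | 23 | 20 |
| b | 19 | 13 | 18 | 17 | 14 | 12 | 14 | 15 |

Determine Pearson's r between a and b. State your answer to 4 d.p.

n = 8, Σa = 192, Σb = 122, Σa² = 4682, Σb² = 1904, Σab = 2913
nΣab − ΣaΣb = 23304 − 23424 = -120
nΣa² − (Σa)² = 37456 − 36864 = 592; nΣb² − (Σb)² = 15232 − 14884 = 348
r = -120 / √(592 × 348) = -120 / 453.8899 ≈ -0.2644

-0.2644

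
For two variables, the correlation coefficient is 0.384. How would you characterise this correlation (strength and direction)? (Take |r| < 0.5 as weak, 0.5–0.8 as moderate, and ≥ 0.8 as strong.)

weak positive

r = 0.384 > 0 so the relationship is positive.
|r| = 0.384, which falls in the weak range.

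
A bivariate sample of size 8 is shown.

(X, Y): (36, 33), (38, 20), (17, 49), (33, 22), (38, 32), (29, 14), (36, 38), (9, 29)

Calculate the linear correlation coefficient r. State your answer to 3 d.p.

-0.279

n = 8, ΣX = 236, ΣY = 237, ΣX² = 7780, ΣY² = 7879, ΣXY = 6758
nΣXY − ΣXΣY = 54064 − 55932 = -1868
nΣX² − (ΣX)² = 62240 − 55696 = 6544; nΣY² − (ΣY)² = 63032 − 56169 = 6863
r = -1868 / √(6544 × 6863) = -1868 / 6701.6022 ≈ -0.279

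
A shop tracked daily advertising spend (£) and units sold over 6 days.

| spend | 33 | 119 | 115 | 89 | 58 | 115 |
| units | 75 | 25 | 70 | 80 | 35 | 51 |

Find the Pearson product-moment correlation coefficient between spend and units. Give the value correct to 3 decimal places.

-0.275

n = 6, Σx = 529, Σy = 336, Σx² = 52985, Σy² = 21376, Σxy = 28515
nΣxy − ΣxΣy = 171090 − 177744 = -6654
nΣx² − (Σx)² = 317910 − 279841 = 38069; nΣy² − (Σy)² = 128256 − 112896 = 15360
r = -6654 / √(38069 × 15360) = -6654 / 24181.3945 ≈ -0.275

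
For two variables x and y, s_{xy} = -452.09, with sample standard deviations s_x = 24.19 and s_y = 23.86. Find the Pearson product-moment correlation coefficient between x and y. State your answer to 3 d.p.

-0.783

r = Cov(x,y) / (s_x · s_y) = -452.09 / (24.19 × 23.86)
  = -452.09 / 577.1734 ≈ -0.783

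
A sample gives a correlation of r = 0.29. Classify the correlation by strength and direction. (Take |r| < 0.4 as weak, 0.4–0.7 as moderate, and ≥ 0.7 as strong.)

weak positive

r = 0.29 > 0 so the relationship is positive.
|r| = 0.29, which falls in the weak range.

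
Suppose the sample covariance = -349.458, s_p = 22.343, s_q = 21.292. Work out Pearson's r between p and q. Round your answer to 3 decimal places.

-0.735

r = Cov(p,q) / (s_p · s_q) = -349.458 / (22.343 × 21.292)
  = -349.458 / 475.7272 ≈ -0.735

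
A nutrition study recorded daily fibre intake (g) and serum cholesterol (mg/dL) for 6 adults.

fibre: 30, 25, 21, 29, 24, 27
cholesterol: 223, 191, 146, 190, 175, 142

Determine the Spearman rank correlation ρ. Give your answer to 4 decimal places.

0.5429

Rank fibre: 6, 3, 1, 5, 2, 4
Rank cholesterol: 6, 5, 2, 4, 3, 1
d = rank(fibre) − rank(cholesterol): 0, -2, -1, 1, -1, 3; Σd² = 16
ρ = 1 − 6Σd² / [n(n²−1)] = 1 − 6×16 / (6×35) = 1 − 96/210 ≈ 0.5429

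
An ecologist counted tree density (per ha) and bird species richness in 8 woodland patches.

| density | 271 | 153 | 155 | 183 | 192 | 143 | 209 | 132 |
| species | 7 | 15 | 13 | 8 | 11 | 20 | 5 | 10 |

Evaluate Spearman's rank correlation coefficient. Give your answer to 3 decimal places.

-0.690

Rank density: 8, 3, 4, 5, 6, 2, 7, 1
Rank species: 2, 7, 6, 3, 5, 8, 1, 4
d = rank(density) − rank(species): 6, -4, -2, 2, 1, -6, 6, -3; Σd² = 142
ρ = 1 − 6Σd² / [n(n²−1)] = 1 − 6×142 / (8×63) = 1 − 852/504 ≈ -0.690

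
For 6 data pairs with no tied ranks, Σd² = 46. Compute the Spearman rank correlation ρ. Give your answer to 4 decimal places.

ρ = 1 − 6Σd² / [n(n²−1)] = 1 − 6×46 / (6×35)
  = 1 − 276/210 = 1 − 1.31429 ≈ -0.3143

-0.3143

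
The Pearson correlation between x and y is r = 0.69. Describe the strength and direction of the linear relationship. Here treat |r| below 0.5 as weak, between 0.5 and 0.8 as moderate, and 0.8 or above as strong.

r = 0.69 > 0 so the relationship is positive.
|r| = 0.69, which falls in the moderate range.

moderate positive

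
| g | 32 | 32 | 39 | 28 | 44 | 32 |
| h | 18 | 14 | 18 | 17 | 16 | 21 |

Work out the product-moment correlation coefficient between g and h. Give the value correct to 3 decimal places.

-0.146

n = 6, Σg = 207, Σh = 104, Σg² = 7313, Σh² = 1830, Σgh = 3578
nΣgh − ΣgΣh = 21468 − 21528 = -60
nΣg² − (Σg)² = 43878 − 42849 = 1029; nΣh² − (Σh)² = 10980 − 10816 = 164
r = -60 / √(1029 × 164) = -60 / 410.7992 ≈ -0.146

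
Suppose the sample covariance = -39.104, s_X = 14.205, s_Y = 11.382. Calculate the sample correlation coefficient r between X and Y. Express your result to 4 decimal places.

-0.2419

r = Cov(X,Y) / (s_X · s_Y) = -39.104 / (14.205 × 11.382)
  = -39.104 / 161.6813 ≈ -0.2419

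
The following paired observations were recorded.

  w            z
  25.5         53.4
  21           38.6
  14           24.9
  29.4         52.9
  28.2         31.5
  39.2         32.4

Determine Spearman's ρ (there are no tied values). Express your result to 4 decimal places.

0.2571

Rank w: 3, 2, 1, 5, 4, 6
Rank z: 6, 4, 1, 5, 2, 3
d = rank(w) − rank(z): -3, -2, 0, 0, 2, 3; Σd² = 26
ρ = 1 − 6Σd² / [n(n²−1)] = 1 − 6×26 / (6×35) = 1 − 156/210 ≈ 0.2571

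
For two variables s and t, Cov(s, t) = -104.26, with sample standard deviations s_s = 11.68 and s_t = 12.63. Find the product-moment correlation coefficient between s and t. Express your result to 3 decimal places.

r = Cov(s,t) / (s_s · s_t) = -104.26 / (11.68 × 12.63)
  = -104.26 / 147.5184 ≈ -0.707

-0.707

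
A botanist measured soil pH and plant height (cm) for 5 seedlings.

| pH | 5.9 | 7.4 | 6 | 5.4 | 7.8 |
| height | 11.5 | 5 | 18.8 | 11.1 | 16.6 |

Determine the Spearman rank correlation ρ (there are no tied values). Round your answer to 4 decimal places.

0.2000

Rank pH: 2, 4, 3, 1, 5
Rank height: 3, 1, 5, 2, 4
d = rank(pH) − rank(height): -1, 3, -2, -1, 1; Σd² = 16
ρ = 1 − 6Σd² / [n(n²−1)] = 1 − 6×16 / (5×24) = 1 − 96/120 ≈ 0.2000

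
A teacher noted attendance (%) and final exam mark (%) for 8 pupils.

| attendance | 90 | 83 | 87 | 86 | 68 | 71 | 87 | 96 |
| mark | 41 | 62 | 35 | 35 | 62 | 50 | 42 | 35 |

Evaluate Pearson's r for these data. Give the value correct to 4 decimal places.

n = 8, Σx = 668, Σy = 362, Σx² = 56404, Σy² = 17308, Σxy = 29671
nΣxy − ΣxΣy = 237368 − 241816 = -4448
nΣx² − (Σx)² = 451232 − 446224 = 5008; nΣy² − (Σy)² = 138464 − 131044 = 7420
r = -4448 / √(5008 × 7420) = -4448 / 6095.8478 ≈ -0.7297

-0.7297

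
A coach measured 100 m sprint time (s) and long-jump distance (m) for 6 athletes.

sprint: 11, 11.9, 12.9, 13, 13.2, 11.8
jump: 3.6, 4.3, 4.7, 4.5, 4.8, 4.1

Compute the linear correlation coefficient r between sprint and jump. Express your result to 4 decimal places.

n = 6, Σx = 73.8, Σy = 26, Σx² = 911.5, Σy² = 113.64, Σxy = 321.64
nΣxy − ΣxΣy = 1929.84 − 1918.8 = 11.04
nΣx² − (Σx)² = 5469 − 5446.44 = 22.56; nΣy² − (Σy)² = 681.84 − 676 = 5.84
r = 11.04 / √(22.56 × 5.84) = 11.04 / 11.4783 ≈ 0.9618

0.9618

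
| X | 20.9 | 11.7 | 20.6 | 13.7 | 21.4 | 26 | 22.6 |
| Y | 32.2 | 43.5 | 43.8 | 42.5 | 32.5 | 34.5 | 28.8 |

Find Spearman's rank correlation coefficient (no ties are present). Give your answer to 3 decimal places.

-0.643

Rank X: 4, 1, 3, 2, 5, 7, 6
Rank Y: 2, 6, 7, 5, 3, 4, 1
d = rank(X) − rank(Y): 2, -5, -4, -3, 2, 3, 5; Σd² = 92
ρ = 1 − 6Σd² / [n(n²−1)] = 1 − 6×92 / (7×48) = 1 − 552/336 ≈ -0.643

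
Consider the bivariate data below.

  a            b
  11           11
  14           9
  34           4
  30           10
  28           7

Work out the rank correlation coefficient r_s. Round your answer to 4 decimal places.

-0.7000

Rank a: 1, 2, 5, 4, 3
Rank b: 5, 3, 1, 4, 2
d = rank(a) − rank(b): -4, -1, 4, 0, 1; Σd² = 34
ρ = 1 − 6Σd² / [n(n²−1)] = 1 − 6×34 / (5×24) = 1 − 204/120 ≈ -0.7000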